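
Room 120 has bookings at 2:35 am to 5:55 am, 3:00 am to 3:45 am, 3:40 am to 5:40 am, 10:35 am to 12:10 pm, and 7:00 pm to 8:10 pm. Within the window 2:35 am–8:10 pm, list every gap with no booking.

After merging, the occupied span is 2:35 am–5:55 am, 10:35 am–12:10 pm, 7:00 pm–8:10 pm.
Gaps within 2:35 am–8:10 pm: 5:55 am–10:35 am, 12:10 pm–7:00 pm.

5:55 am–10:35 am, 12:10 pm–7:00 pm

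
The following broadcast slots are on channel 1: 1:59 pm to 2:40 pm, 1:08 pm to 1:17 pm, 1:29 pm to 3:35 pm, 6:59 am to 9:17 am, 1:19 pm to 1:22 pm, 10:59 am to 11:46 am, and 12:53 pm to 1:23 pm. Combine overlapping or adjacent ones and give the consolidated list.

Sort by start: 6:59 am-9:17 am, 10:59 am-11:46 am, 12:53 pm-1:23 pm, 1:08 pm-1:17 pm, 1:19 pm-1:22 pm, 1:29 pm-3:35 pm, 1:59 pm-2:40 pm.
10:59 am-11:46 am is disjoint → start new block.
12:53 pm-1:23 pm is disjoint → start new block.
1:08 pm-1:17 pm overlaps/touches 12:53 pm-1:23 pm → extend to 12:53 pm-1:23 pm.
1:19 pm-1:22 pm overlaps/touches 12:53 pm-1:23 pm → extend to 12:53 pm-1:23 pm.
1:29 pm-3:35 pm is disjoint → start new block.
1:59 pm-2:40 pm overlaps/touches 1:29 pm-3:35 pm → extend to 1:29 pm-3:35 pm.

6:59 am-9:17 am, 10:59 am-11:46 am, 12:53 pm-1:23 pm, 1:29 pm-3:35 pm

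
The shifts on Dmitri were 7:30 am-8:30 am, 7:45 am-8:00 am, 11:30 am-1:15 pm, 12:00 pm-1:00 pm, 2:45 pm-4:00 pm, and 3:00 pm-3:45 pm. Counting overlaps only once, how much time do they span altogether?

Merged: 7:30 am–8:30 am, 11:30 am–1:15 pm, 2:45 pm–4:00 pm.
Lengths: 1 h + 1 h 45 min + 1 h 15 min = 4 h.

4 h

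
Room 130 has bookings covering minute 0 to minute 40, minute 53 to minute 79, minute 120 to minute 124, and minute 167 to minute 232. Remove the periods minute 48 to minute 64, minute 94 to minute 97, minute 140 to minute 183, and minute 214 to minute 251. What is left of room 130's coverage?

minute 0 to minute 40, minute 64 to minute 79, minute 120 to minute 124, minute 183 to minute 214

minute 0 to minute 40: nothing removed.
minute 53 to minute 79 \ B = minute 64 to minute 79.
minute 120 to minute 124: nothing removed.
minute 167 to minute 232 \ B = minute 183 to minute 214.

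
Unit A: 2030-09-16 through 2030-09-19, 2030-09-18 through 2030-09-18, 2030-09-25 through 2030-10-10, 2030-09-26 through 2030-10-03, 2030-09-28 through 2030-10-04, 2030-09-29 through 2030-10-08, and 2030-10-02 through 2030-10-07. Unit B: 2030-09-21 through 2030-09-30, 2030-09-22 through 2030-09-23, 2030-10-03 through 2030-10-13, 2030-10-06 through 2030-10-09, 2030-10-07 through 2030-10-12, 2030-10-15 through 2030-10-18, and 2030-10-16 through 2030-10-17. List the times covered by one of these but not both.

2030-09-16 through 2030-09-19, 2030-09-21 through 2030-09-24, 2030-10-01 through 2030-10-02, 2030-10-11 through 2030-10-13, 2030-10-15 through 2030-10-18

Merge the first list: 2030-09-16 through 2030-09-19, 2030-09-25 through 2030-10-10.
Merge the second list: 2030-09-21 through 2030-09-30, 2030-10-03 through 2030-10-13, 2030-10-15 through 2030-10-18.
Only in the first: 2030-09-16 through 2030-09-19, 2030-10-01 through 2030-10-02.
Only in the second: 2030-09-21 through 2030-09-24, 2030-10-11 through 2030-10-13, 2030-10-15 through 2030-10-18.
Together these are the periods covered by exactly one.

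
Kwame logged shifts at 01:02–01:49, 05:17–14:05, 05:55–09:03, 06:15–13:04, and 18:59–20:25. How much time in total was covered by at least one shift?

11 h 1 min

Merged: 01:02-01:49, 05:17-14:05, 18:59-20:25.
Lengths: 47 min + 8 h 48 min + 1 h 26 min = 11 h 1 min.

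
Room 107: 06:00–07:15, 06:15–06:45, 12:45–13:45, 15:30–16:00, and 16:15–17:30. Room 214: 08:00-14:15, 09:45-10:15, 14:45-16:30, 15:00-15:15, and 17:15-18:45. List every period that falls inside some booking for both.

12:45–13:45, 15:30–16:00, 16:15–16:30, 17:15–17:30

First set merges to 06:00–07:15, 12:45–13:45, 15:30–16:00, 16:15–17:30.
Second set merges to 08:00–14:15, 14:45–16:30, 17:15–18:45.
06:00–07:15 falls entirely outside B.
12:45–13:45 overlaps B on 12:45–13:45.
15:30–16:00 overlaps B on 15:30–16:00.
16:15–17:30 overlaps B on 16:15–16:30, 17:15–17:30.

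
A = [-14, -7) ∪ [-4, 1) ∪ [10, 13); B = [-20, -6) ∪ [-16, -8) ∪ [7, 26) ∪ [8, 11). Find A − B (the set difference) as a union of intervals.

[-4, 1)

Merge the second list: [-20, -6), [7, 26).
[-14, -7): entirely removed.
[-4, 1): nothing removed.
[10, 13): entirely removed.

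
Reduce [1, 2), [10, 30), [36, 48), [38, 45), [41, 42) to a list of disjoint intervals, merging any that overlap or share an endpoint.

[10, 30) is disjoint → start new block.
[36, 48) is disjoint → start new block.
[38, 45) overlaps/touches [36, 48) → extend to [36, 48).
[41, 42) overlaps/touches [36, 48) → extend to [36, 48).

[1, 2) ∪ [10, 30) ∪ [36, 48)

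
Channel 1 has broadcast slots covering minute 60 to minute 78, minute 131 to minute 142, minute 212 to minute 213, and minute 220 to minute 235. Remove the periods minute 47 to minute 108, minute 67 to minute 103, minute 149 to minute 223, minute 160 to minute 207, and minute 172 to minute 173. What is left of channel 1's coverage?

Merge the second list: minute 47 to minute 108, minute 149 to minute 223.
minute 60 to minute 78 lies entirely inside B → drops out.
minute 131 to minute 142 is untouched.
minute 212 to minute 213 lies entirely inside B → drops out.
minute 220 to minute 235 with B removed leaves minute 223 to minute 235.

minute 131 to minute 142, minute 223 to minute 235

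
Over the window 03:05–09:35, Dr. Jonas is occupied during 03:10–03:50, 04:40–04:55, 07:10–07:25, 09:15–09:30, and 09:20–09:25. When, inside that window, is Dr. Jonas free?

The merged coverage is 03:10-03:50, 04:40-04:55, 07:10-07:25, 09:15-09:30.
Gaps within 03:05-09:35: 03:05-03:10, 03:50-04:40, 04:55-07:10, 07:25-09:15, 09:30-09:35.

03:05-03:10, 03:50-04:40, 04:55-07:10, 07:25-09:15, 09:30-09:35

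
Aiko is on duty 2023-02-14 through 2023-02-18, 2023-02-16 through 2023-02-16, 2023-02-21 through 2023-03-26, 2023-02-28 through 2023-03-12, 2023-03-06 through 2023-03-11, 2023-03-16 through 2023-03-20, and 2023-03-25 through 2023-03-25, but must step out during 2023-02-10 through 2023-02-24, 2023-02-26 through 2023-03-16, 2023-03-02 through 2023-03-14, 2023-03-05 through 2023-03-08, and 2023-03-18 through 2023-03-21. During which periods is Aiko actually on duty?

2023-02-25 through 2023-02-25, 2023-03-17 through 2023-03-17, 2023-03-22 through 2023-03-26

A, merged: 2023-02-14 through 2023-02-18, 2023-02-21 through 2023-03-26.
B, merged: 2023-02-10 through 2023-02-24, 2023-02-26 through 2023-03-16, 2023-03-18 through 2023-03-21.
2023-02-14 through 2023-02-18 lies entirely inside B → drops out.
2023-02-21 through 2023-03-26 with B removed leaves 2023-02-25 through 2023-02-25, 2023-03-17 through 2023-03-17, 2023-03-22 through 2023-03-26.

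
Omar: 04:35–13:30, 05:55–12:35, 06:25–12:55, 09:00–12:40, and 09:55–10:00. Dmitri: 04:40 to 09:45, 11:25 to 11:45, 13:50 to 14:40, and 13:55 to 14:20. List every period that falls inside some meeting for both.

04:40-09:45, 11:25-11:45

Merge the first list: 04:35-13:30.
Merge the second list: 04:40-09:45, 11:25-11:45, 13:50-14:40.
04:35-13:30 meets the second set on 04:40-09:45, 11:25-11:45.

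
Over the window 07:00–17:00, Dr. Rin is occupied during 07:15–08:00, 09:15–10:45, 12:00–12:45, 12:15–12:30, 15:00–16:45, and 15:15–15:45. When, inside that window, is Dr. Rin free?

07:00–07:15, 08:00–09:15, 10:45–12:00, 12:45–15:00, 16:45–17:00

After merging, the occupied span is 07:15–08:00, 09:15–10:45, 12:00–12:45, 15:00–16:45.
Complement within 07:00–17:00: 07:00–07:15, 08:00–09:15, 10:45–12:00, 12:45–15:00, 16:45–17:00.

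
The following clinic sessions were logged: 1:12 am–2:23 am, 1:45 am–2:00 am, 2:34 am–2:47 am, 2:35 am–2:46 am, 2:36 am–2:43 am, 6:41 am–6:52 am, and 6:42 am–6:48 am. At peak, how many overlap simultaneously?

At 2:36 am, 3 of the intervals are simultaneously active.
No point has more.

3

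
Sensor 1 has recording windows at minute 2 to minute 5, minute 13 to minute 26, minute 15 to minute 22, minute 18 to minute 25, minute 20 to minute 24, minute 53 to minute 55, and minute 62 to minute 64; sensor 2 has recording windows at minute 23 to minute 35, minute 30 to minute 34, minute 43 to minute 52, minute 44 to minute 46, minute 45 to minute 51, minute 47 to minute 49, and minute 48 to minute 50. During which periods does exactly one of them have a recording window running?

minute 2 to minute 5, minute 13 to minute 23, minute 26 to minute 35, minute 43 to minute 52, minute 53 to minute 55, minute 62 to minute 64

Merge the first list: minute 2 to minute 5, minute 13 to minute 26, minute 53 to minute 55, minute 62 to minute 64.
Merge the second list: minute 23 to minute 35, minute 43 to minute 52.
Only in the first: minute 2 to minute 5, minute 13 to minute 23, minute 53 to minute 55, minute 62 to minute 64.
Only in the second: minute 26 to minute 35, minute 43 to minute 52.
Together these are the periods covered by exactly one.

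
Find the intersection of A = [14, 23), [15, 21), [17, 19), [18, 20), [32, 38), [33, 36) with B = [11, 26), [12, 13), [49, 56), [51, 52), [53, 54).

[14, 23)

A, merged: [14, 23), [32, 38).
B, merged: [11, 26), [49, 56).
[14, 23) ∩ B → [14, 23).
[32, 38) meets no B interval.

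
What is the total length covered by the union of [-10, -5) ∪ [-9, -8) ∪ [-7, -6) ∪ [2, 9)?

Merged: [-10, -5), [2, 9).
Lengths: 5 + 7 = 12.

12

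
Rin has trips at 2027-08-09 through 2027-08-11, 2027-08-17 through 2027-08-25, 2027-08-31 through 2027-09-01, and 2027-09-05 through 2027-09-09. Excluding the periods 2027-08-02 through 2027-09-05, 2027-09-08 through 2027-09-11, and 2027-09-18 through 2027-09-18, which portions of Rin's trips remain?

2027-08-09 through 2027-08-11: fully covered by B → removed.
2027-08-17 through 2027-08-25: fully covered by B → removed.
2027-08-31 through 2027-09-01: fully covered by B → removed.
2027-09-05 through 2027-09-09 minus B → 2027-09-06 through 2027-09-07.

2027-09-06 through 2027-09-07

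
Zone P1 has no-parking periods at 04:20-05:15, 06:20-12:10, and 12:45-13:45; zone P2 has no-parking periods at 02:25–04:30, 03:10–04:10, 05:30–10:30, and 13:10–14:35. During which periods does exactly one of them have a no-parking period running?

02:25-04:20, 04:30-05:15, 05:30-06:20, 10:30-12:10, 12:45-13:10, 13:45-14:35

Merge the second list: 02:25-04:30, 05:30-10:30, 13:10-14:35.
A but not B: 04:30-05:15, 10:30-12:10, 12:45-13:10.
B but not A: 02:25-04:20, 05:30-06:20, 13:45-14:35.
Combining gives A △ B.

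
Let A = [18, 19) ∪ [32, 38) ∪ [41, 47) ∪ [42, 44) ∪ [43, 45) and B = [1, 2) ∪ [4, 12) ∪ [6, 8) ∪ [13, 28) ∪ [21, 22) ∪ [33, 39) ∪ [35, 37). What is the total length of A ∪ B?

Merge the first list: [18, 19), [32, 38), [41, 47).
Merge the second list: [1, 2), [4, 12), [13, 28), [33, 39).
A ∪ B = [1, 2), [4, 12), [13, 28), [32, 39), [41, 47).
Total: 1 + 8 + 15 + 7 + 6 = 37.

37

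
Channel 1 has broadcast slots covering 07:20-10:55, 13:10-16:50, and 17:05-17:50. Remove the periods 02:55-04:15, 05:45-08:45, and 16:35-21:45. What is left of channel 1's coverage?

07:20-10:55 \ B = 08:45-10:55.
13:10-16:50 \ B = 13:10-16:35.
17:05-17:50: entirely removed.

08:45-10:55, 13:10-16:35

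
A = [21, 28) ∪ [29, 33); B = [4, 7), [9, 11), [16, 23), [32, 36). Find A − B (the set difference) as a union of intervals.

[21, 28) with B removed leaves [23, 28).
[29, 33) with B removed leaves [29, 32).

[23, 28) ∪ [29, 32)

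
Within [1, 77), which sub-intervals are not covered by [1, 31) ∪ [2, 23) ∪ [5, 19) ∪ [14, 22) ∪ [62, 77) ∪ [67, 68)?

[31, 62)

The merged coverage is [1, 31), [62, 77).
Complement within [1, 77): [31, 62).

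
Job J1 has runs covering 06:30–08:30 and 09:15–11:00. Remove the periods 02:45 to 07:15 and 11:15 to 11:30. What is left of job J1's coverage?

07:15–08:30, 09:15–11:00

06:30–08:30 \ B = 07:15–08:30.
09:15–11:00: nothing removed.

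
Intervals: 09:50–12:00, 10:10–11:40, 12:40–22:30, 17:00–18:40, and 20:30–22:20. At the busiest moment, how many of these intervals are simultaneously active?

2

Sweep endpoints in order; track running count of active intervals.
Peak of 2 reached at 10:10.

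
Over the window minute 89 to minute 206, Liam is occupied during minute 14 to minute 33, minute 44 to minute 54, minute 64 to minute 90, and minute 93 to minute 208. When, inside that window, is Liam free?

minute 90 to minute 93

After merging, the occupied span is minute 14 to minute 33, minute 44 to minute 54, minute 64 to minute 90, minute 93 to minute 208.
Uncovered inside minute 89 to minute 206: minute 90 to minute 93.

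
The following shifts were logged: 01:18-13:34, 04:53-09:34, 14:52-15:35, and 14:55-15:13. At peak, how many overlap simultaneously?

At 04:53, 2 of the intervals are simultaneously active.
No point has more.

2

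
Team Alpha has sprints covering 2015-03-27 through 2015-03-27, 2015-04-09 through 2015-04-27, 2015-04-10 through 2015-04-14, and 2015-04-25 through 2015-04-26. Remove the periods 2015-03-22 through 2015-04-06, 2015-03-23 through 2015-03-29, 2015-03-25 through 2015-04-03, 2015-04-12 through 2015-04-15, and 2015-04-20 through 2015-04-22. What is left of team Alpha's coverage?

Merge the first list: 2015-03-27 through 2015-03-27, 2015-04-09 through 2015-04-27.
Merge the second list: 2015-03-22 through 2015-04-06, 2015-04-12 through 2015-04-15, 2015-04-20 through 2015-04-22.
2015-03-27 through 2015-03-27: entirely removed.
2015-04-09 through 2015-04-27 \ B = 2015-04-09 through 2015-04-11, 2015-04-16 through 2015-04-19, 2015-04-23 through 2015-04-27.

2015-04-09 through 2015-04-11, 2015-04-16 through 2015-04-19, 2015-04-23 through 2015-04-27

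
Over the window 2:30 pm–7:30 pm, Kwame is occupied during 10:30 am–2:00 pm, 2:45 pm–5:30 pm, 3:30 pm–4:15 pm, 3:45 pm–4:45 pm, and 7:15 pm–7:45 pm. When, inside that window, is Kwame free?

2:30 pm-2:45 pm, 5:30 pm-7:15 pm

Covered (merged): 10:30 am-2:00 pm, 2:45 pm-5:30 pm, 7:15 pm-7:45 pm.
Gaps within 2:30 pm-7:30 pm: 2:30 pm-2:45 pm, 5:30 pm-7:15 pm.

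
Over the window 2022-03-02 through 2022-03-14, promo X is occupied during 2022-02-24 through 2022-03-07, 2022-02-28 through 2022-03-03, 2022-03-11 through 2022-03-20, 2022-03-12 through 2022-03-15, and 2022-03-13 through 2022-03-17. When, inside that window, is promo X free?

2022-03-08 through 2022-03-10

The merged coverage is 2022-02-24 through 2022-03-07, 2022-03-11 through 2022-03-20.
Complement within 2022-03-02 through 2022-03-14: 2022-03-08 through 2022-03-10.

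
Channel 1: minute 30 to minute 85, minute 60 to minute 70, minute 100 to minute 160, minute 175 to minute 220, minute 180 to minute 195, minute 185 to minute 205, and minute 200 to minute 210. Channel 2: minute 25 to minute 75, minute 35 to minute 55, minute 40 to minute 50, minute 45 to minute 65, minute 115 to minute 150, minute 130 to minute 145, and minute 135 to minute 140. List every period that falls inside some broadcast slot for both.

A, merged: minute 30 to minute 85, minute 100 to minute 160, minute 175 to minute 220.
B, merged: minute 25 to minute 75, minute 115 to minute 150.
minute 30 to minute 85 meets the second set on minute 30 to minute 75.
minute 100 to minute 160 meets the second set on minute 115 to minute 150.
minute 175 to minute 220: no overlap with the second set.

minute 30 to minute 75, minute 115 to minute 150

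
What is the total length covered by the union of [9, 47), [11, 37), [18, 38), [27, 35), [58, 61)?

41

Merged: [9, 47), [58, 61).
Lengths: 38 + 3 = 41.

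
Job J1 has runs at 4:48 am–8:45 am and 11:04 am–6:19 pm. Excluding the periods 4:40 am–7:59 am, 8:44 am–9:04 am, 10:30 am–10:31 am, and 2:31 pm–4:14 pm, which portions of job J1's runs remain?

7:59 am-8:44 am, 11:04 am-2:31 pm, 4:14 pm-6:19 pm

4:48 am-8:45 am with B removed leaves 7:59 am-8:44 am.
11:04 am-6:19 pm with B removed leaves 11:04 am-2:31 pm, 4:14 pm-6:19 pm.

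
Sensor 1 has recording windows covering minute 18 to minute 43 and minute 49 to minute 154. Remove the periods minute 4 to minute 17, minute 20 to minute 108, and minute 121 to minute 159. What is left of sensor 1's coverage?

minute 18 to minute 43 \ B = minute 18 to minute 20.
minute 49 to minute 154 \ B = minute 108 to minute 121.

minute 18 to minute 20, minute 108 to minute 121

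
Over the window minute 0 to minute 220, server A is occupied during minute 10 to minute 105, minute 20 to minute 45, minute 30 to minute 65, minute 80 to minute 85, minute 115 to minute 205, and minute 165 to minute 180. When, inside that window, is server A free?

minute 0 to minute 10, minute 105 to minute 115, minute 205 to minute 220

After merging, the occupied span is minute 10 to minute 105, minute 115 to minute 205.
Gaps within minute 0 to minute 220: minute 0 to minute 10, minute 105 to minute 115, minute 205 to minute 220.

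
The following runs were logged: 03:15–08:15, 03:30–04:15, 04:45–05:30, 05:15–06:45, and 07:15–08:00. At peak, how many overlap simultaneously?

3

At 05:15, 3 of the intervals are simultaneously active.
No point has more.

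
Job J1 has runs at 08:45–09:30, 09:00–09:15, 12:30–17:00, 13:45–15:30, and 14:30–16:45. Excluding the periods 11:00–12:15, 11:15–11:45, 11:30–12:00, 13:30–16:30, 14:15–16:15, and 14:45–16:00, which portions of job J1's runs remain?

Merge the first list: 08:45-09:30, 12:30-17:00.
Merge the second list: 11:00-12:15, 13:30-16:30.
08:45-09:30: nothing removed.
12:30-17:00 \ B = 12:30-13:30, 16:30-17:00.

08:45-09:30, 12:30-13:30, 16:30-17:00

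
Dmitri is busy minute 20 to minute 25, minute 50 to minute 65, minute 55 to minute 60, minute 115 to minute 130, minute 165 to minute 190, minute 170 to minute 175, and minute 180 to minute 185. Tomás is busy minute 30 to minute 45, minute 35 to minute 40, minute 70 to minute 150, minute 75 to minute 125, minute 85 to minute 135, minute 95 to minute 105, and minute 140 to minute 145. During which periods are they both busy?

minute 115 to minute 130

A, merged: minute 20 to minute 25, minute 50 to minute 65, minute 115 to minute 130, minute 165 to minute 190.
B, merged: minute 30 to minute 45, minute 70 to minute 150.
minute 20 to minute 25 falls entirely outside B.
minute 50 to minute 65 falls entirely outside B.
minute 115 to minute 130 overlaps B on minute 115 to minute 130.
minute 165 to minute 190 falls entirely outside B.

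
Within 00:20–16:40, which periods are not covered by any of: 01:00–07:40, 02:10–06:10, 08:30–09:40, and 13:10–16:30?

After merging, the occupied span is 01:00–07:40, 08:30–09:40, 13:10–16:30.
Gaps within 00:20–16:40: 00:20–01:00, 07:40–08:30, 09:40–13:10, 16:30–16:40.

00:20–01:00, 07:40–08:30, 09:40–13:10, 16:30–16:40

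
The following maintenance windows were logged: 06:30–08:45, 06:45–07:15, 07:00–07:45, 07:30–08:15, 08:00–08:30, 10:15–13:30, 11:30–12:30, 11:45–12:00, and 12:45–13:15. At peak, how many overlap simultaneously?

3

At 07:00, 3 of the intervals are simultaneously active.
No point has more.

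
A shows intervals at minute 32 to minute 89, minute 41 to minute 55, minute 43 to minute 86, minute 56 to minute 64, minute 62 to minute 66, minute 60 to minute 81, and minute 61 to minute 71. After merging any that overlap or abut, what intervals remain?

Sort by start: minute 32 to minute 89, minute 41 to minute 55, minute 43 to minute 86, minute 56 to minute 64, minute 60 to minute 81, minute 61 to minute 71, minute 62 to minute 66.
minute 41 to minute 55 overlaps/touches minute 32 to minute 89 → extend to minute 32 to minute 89.
minute 43 to minute 86 overlaps/touches minute 32 to minute 89 → extend to minute 32 to minute 89.
minute 56 to minute 64 overlaps/touches minute 32 to minute 89 → extend to minute 32 to minute 89.
minute 60 to minute 81 overlaps/touches minute 32 to minute 89 → extend to minute 32 to minute 89.
minute 61 to minute 71 overlaps/touches minute 32 to minute 89 → extend to minute 32 to minute 89.
minute 62 to minute 66 overlaps/touches minute 32 to minute 89 → extend to minute 32 to minute 89.

minute 32 to minute 89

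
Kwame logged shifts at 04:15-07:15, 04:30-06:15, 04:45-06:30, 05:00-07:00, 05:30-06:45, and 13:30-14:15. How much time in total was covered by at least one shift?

3 h 45 min

Merged: 04:15–07:15, 13:30–14:15.
Lengths: 3 h + 45 min = 3 h 45 min.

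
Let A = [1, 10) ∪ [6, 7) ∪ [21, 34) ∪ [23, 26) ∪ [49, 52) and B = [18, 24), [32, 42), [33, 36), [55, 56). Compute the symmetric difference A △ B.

[1, 10) ∪ [18, 21) ∪ [24, 32) ∪ [34, 42) ∪ [49, 52) ∪ [55, 56)

A, merged: [1, 10), [21, 34), [49, 52).
B, merged: [18, 24), [32, 42), [55, 56).
Only in the first: [1, 10), [24, 32), [49, 52).
Only in the second: [18, 21), [34, 42), [55, 56).
Together these are the periods covered by exactly one.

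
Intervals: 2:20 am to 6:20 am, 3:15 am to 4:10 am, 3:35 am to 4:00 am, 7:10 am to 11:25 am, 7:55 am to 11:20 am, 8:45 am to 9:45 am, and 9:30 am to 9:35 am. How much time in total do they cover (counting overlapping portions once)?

8 h 15 min

Merged: 2:20 am-6:20 am, 7:10 am-11:25 am.
Lengths: 4 h + 4 h 15 min = 8 h 15 min.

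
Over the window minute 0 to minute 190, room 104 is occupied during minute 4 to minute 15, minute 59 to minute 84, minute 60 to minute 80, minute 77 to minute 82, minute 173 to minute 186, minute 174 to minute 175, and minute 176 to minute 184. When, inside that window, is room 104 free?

minute 0 to minute 4, minute 15 to minute 59, minute 84 to minute 173, minute 186 to minute 190

After merging, the occupied span is minute 4 to minute 15, minute 59 to minute 84, minute 173 to minute 186.
Gaps within minute 0 to minute 190: minute 0 to minute 4, minute 15 to minute 59, minute 84 to minute 173, minute 186 to minute 190.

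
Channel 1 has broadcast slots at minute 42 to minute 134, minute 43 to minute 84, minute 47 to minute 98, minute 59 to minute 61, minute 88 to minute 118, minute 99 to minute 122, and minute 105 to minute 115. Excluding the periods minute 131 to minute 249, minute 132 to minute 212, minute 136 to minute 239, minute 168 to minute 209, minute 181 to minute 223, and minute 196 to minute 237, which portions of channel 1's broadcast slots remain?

minute 42 to minute 131

A, merged: minute 42 to minute 134.
B, merged: minute 131 to minute 249.
minute 42 to minute 134 with B removed leaves minute 42 to minute 131.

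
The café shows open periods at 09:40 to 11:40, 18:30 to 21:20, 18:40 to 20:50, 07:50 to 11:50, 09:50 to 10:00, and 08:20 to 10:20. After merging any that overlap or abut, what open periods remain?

Sort by start: 07:50-11:50, 08:20-10:20, 09:40-11:40, 09:50-10:00, 18:30-21:20, 18:40-20:50.
08:20-10:20 overlaps/touches 07:50-11:50 → extend to 07:50-11:50.
09:40-11:40 overlaps/touches 07:50-11:50 → extend to 07:50-11:50.
09:50-10:00 overlaps/touches 07:50-11:50 → extend to 07:50-11:50.
18:30-21:20 is disjoint → start new block.
18:40-20:50 overlaps/touches 18:30-21:20 → extend to 18:30-21:20.

07:50-11:50, 18:30-21:20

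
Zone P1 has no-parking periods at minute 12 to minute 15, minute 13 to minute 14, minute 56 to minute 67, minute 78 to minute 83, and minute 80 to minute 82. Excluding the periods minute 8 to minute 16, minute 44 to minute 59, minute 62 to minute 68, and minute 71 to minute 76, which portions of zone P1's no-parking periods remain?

Merge the first list: minute 12 to minute 15, minute 56 to minute 67, minute 78 to minute 83.
minute 12 to minute 15 lies entirely inside B → drops out.
minute 56 to minute 67 with B removed leaves minute 59 to minute 62.
minute 78 to minute 83 is untouched.

minute 59 to minute 62, minute 78 to minute 83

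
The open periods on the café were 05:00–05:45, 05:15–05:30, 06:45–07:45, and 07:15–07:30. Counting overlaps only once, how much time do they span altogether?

Merged: 05:00–05:45, 06:45–07:45.
Lengths: 45 min + 1 h = 1 h 45 min.

1 h 45 min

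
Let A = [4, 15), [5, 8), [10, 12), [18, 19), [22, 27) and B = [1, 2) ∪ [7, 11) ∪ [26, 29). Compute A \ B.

[4, 7) ∪ [11, 15) ∪ [18, 19) ∪ [22, 26)

A, merged: [4, 15), [18, 19), [22, 27).
[4, 15) minus B → [4, 7), [11, 15).
[18, 19): no B overlap → unchanged.
[22, 27) minus B → [22, 26).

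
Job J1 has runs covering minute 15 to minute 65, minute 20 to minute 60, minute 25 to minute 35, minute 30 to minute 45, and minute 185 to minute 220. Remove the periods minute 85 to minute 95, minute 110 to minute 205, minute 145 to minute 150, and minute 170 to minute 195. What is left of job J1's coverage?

First set merges to minute 15 to minute 65, minute 185 to minute 220.
Second set merges to minute 85 to minute 95, minute 110 to minute 205.
minute 15 to minute 65: no B overlap → unchanged.
minute 185 to minute 220 minus B → minute 205 to minute 220.

minute 15 to minute 65, minute 205 to minute 220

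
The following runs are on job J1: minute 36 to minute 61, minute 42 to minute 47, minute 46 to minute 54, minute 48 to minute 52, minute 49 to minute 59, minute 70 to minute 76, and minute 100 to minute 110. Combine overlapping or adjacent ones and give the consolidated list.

minute 36 to minute 61, minute 70 to minute 76, minute 100 to minute 110

minute 42 to minute 47 overlaps/touches minute 36 to minute 61 → extend to minute 36 to minute 61.
minute 46 to minute 54 overlaps/touches minute 36 to minute 61 → extend to minute 36 to minute 61.
minute 48 to minute 52 overlaps/touches minute 36 to minute 61 → extend to minute 36 to minute 61.
minute 49 to minute 59 overlaps/touches minute 36 to minute 61 → extend to minute 36 to minute 61.
minute 70 to minute 76 is disjoint → start new block.
minute 100 to minute 110 is disjoint → start new block.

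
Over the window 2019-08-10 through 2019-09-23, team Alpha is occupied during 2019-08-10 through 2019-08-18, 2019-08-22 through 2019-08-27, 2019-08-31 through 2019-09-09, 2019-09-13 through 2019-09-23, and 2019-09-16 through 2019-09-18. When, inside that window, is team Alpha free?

Covered (merged): 2019-08-10 through 2019-08-18, 2019-08-22 through 2019-08-27, 2019-08-31 through 2019-09-09, 2019-09-13 through 2019-09-23.
Gaps within 2019-08-10 through 2019-09-23: 2019-08-19 through 2019-08-21, 2019-08-28 through 2019-08-30, 2019-09-10 through 2019-09-12.

2019-08-19 through 2019-08-21, 2019-08-28 through 2019-08-30, 2019-09-10 through 2019-09-12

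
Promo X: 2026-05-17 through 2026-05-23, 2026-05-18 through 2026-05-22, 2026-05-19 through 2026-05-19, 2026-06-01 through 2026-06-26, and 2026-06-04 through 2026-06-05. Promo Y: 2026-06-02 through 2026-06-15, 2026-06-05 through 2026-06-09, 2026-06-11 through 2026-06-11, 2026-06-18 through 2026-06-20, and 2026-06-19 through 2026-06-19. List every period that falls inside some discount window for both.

2026-06-02 through 2026-06-15, 2026-06-18 through 2026-06-20

Merge the first list: 2026-05-17 through 2026-05-23, 2026-06-01 through 2026-06-26.
Merge the second list: 2026-06-02 through 2026-06-15, 2026-06-18 through 2026-06-20.
2026-05-17 through 2026-05-23: no overlap with the second set.
2026-06-01 through 2026-06-26 meets the second set on 2026-06-02 through 2026-06-15, 2026-06-18 through 2026-06-20.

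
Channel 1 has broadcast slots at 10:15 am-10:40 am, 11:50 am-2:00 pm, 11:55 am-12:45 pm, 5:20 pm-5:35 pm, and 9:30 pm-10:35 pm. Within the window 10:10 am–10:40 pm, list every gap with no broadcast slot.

The merged coverage is 10:15 am–10:40 am, 11:50 am–2:00 pm, 5:20 pm–5:35 pm, 9:30 pm–10:35 pm.
Gaps within 10:10 am–10:40 pm: 10:10 am–10:15 am, 10:40 am–11:50 am, 2:00 pm–5:20 pm, 5:35 pm–9:30 pm, 10:35 pm–10:40 pm.

10:10 am–10:15 am, 10:40 am–11:50 am, 2:00 pm–5:20 pm, 5:35 pm–9:30 pm, 10:35 pm–10:40 pm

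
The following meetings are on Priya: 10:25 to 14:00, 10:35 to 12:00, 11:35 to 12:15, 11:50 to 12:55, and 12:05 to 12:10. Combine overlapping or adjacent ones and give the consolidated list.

10:25–14:00

10:35–12:00 overlaps/touches 10:25–14:00 → extend to 10:25–14:00.
11:35–12:15 overlaps/touches 10:25–14:00 → extend to 10:25–14:00.
11:50–12:55 overlaps/touches 10:25–14:00 → extend to 10:25–14:00.
12:05–12:10 overlaps/touches 10:25–14:00 → extend to 10:25–14:00.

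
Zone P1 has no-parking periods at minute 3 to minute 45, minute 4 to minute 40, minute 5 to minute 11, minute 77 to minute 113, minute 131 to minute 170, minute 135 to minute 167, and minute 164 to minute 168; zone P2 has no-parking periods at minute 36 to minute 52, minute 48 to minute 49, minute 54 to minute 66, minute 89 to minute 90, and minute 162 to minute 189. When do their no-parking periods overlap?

A, merged: minute 3 to minute 45, minute 77 to minute 113, minute 131 to minute 170.
B, merged: minute 36 to minute 52, minute 54 to minute 66, minute 89 to minute 90, minute 162 to minute 189.
minute 3 to minute 45 overlaps B on minute 36 to minute 45.
minute 77 to minute 113 overlaps B on minute 89 to minute 90.
minute 131 to minute 170 overlaps B on minute 162 to minute 170.

minute 36 to minute 45, minute 89 to minute 90, minute 162 to minute 170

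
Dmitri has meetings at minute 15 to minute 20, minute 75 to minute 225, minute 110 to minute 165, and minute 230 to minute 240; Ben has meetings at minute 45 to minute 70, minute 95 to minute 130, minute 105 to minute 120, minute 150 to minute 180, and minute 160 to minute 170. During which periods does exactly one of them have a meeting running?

A, merged: minute 15 to minute 20, minute 75 to minute 225, minute 230 to minute 240.
B, merged: minute 45 to minute 70, minute 95 to minute 130, minute 150 to minute 180.
A \ B = minute 15 to minute 20, minute 75 to minute 95, minute 130 to minute 150, minute 180 to minute 225, minute 230 to minute 240.
B \ A = minute 45 to minute 70.
Union of the two gives the symmetric difference.

minute 15 to minute 20, minute 45 to minute 70, minute 75 to minute 95, minute 130 to minute 150, minute 180 to minute 225, minute 230 to minute 240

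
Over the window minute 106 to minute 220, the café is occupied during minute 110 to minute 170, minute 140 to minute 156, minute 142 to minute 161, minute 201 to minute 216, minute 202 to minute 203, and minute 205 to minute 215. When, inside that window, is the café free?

minute 106 to minute 110, minute 170 to minute 201, minute 216 to minute 220

Covered (merged): minute 110 to minute 170, minute 201 to minute 216.
Uncovered inside minute 106 to minute 220: minute 106 to minute 110, minute 170 to minute 201, minute 216 to minute 220.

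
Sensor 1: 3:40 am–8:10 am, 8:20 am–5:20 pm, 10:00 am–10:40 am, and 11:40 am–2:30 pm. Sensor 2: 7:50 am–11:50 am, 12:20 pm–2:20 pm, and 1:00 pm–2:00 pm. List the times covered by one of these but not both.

3:40 am–7:50 am, 8:10 am–8:20 am, 11:50 am–12:20 pm, 2:20 pm–5:20 pm

Merge the first list: 3:40 am–8:10 am, 8:20 am–5:20 pm.
Merge the second list: 7:50 am–11:50 am, 12:20 pm–2:20 pm.
Only in the first: 3:40 am–7:50 am, 11:50 am–12:20 pm, 2:20 pm–5:20 pm.
Only in the second: 8:10 am–8:20 am.
Together these are the periods covered by exactly one.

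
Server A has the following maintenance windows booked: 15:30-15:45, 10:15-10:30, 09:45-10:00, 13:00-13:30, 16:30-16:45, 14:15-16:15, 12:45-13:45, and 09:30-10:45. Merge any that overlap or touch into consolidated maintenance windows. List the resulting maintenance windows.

09:30–10:45, 12:45–13:45, 14:15–16:15, 16:30–16:45

Sort by start: 09:30–10:45, 09:45–10:00, 10:15–10:30, 12:45–13:45, 13:00–13:30, 14:15–16:15, 15:30–15:45, 16:30–16:45.
09:45–10:00 overlaps/touches 09:30–10:45 → extend to 09:30–10:45.
10:15–10:30 overlaps/touches 09:30–10:45 → extend to 09:30–10:45.
12:45–13:45 is disjoint → start new block.
13:00–13:30 overlaps/touches 12:45–13:45 → extend to 12:45–13:45.
14:15–16:15 is disjoint → start new block.
15:30–15:45 overlaps/touches 14:15–16:15 → extend to 14:15–16:15.
16:30–16:45 is disjoint → start new block.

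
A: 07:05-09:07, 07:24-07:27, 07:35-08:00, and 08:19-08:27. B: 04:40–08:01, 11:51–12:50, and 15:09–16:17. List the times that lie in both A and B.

07:05–08:01

First set merges to 07:05–09:07.
07:05–09:07 meets the second set on 07:05–08:01.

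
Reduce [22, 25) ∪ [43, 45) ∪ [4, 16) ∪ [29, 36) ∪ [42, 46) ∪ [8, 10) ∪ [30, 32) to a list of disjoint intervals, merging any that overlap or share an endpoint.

Sort by start: [4, 16), [8, 10), [22, 25), [29, 36), [30, 32), [42, 46), [43, 45).
[8, 10) overlaps/touches [4, 16) → extend to [4, 16).
[22, 25) is disjoint → start new block.
[29, 36) is disjoint → start new block.
[30, 32) overlaps/touches [29, 36) → extend to [29, 36).
[42, 46) is disjoint → start new block.
[43, 45) overlaps/touches [42, 46) → extend to [42, 46).

[4, 16) ∪ [22, 25) ∪ [29, 36) ∪ [42, 46)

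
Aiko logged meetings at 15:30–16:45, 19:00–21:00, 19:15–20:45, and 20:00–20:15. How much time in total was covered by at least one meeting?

3 h 15 min

Merged: 15:30–16:45, 19:00–21:00.
Lengths: 1 h 15 min + 2 h = 3 h 15 min.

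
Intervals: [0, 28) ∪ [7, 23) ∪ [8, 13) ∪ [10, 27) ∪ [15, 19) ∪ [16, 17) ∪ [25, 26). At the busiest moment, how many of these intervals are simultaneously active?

5

Walk the sorted start/end points keeping a running depth.
The depth first hits 5 at 16.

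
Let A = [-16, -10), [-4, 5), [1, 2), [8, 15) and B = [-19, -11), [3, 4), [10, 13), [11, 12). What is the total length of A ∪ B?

25

First set merges to [-16, -10), [-4, 5), [8, 15).
Second set merges to [-19, -11), [3, 4), [10, 13).
A ∪ B = [-19, -10), [-4, 5), [8, 15).
Total: 9 + 9 + 7 = 25.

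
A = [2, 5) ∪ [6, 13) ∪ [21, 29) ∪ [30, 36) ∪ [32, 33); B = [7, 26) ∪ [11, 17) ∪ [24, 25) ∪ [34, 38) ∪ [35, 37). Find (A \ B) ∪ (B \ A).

A, merged: [2, 5), [6, 13), [21, 29), [30, 36).
B, merged: [7, 26), [34, 38).
A but not B: [2, 5), [6, 7), [26, 29), [30, 34).
B but not A: [13, 21), [36, 38).
Combining gives A △ B.

[2, 5) ∪ [6, 7) ∪ [13, 21) ∪ [26, 29) ∪ [30, 34) ∪ [36, 38)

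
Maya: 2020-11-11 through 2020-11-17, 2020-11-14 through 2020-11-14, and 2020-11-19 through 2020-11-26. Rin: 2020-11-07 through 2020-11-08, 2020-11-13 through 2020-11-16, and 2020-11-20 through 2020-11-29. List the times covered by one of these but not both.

2020-11-07 through 2020-11-08, 2020-11-11 through 2020-11-12, 2020-11-17 through 2020-11-17, 2020-11-19 through 2020-11-19, 2020-11-27 through 2020-11-29

First set merges to 2020-11-11 through 2020-11-17, 2020-11-19 through 2020-11-26.
A but not B: 2020-11-11 through 2020-11-12, 2020-11-17 through 2020-11-17, 2020-11-19 through 2020-11-19.
B but not A: 2020-11-07 through 2020-11-08, 2020-11-27 through 2020-11-29.
Combining gives A △ B.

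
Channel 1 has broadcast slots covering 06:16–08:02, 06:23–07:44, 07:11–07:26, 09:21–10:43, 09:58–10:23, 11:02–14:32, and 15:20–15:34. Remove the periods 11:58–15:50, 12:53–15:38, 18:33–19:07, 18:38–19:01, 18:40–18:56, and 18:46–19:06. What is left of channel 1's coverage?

06:16-08:02, 09:21-10:43, 11:02-11:58

Merge the first list: 06:16-08:02, 09:21-10:43, 11:02-14:32, 15:20-15:34.
Merge the second list: 11:58-15:50, 18:33-19:07.
06:16-08:02: nothing removed.
09:21-10:43: nothing removed.
11:02-14:32 \ B = 11:02-11:58.
15:20-15:34: entirely removed.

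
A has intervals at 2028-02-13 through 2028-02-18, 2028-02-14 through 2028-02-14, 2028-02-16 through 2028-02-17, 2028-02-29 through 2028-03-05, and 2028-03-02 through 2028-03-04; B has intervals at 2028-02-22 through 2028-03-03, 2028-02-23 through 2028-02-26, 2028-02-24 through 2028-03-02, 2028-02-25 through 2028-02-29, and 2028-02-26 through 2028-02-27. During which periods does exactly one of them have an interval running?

Merge the first list: 2028-02-13 through 2028-02-18, 2028-02-29 through 2028-03-05.
Merge the second list: 2028-02-22 through 2028-03-03.
A but not B: 2028-02-13 through 2028-02-18, 2028-03-04 through 2028-03-05.
B but not A: 2028-02-22 through 2028-02-28.
Combining gives A △ B.

2028-02-13 through 2028-02-18, 2028-02-22 through 2028-02-28, 2028-03-04 through 2028-03-05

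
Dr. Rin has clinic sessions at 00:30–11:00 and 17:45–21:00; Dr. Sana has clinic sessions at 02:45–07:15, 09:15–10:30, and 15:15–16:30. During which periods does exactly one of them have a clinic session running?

00:30-02:45, 07:15-09:15, 10:30-11:00, 15:15-16:30, 17:45-21:00

Only in the first: 00:30-02:45, 07:15-09:15, 10:30-11:00, 17:45-21:00.
Only in the second: 15:15-16:30.
Together these are the periods covered by exactly one.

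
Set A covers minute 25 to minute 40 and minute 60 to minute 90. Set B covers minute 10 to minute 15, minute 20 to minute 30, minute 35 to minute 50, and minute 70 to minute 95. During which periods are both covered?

minute 25 to minute 40 overlaps B on minute 25 to minute 30, minute 35 to minute 40.
minute 60 to minute 90 overlaps B on minute 70 to minute 90.

minute 25 to minute 30, minute 35 to minute 40, minute 70 to minute 90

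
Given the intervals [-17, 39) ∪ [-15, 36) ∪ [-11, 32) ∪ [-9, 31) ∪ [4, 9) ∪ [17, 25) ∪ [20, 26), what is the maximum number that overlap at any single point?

Sweep endpoints in order; track running count of active intervals.
Peak of 6 reached at 20.

6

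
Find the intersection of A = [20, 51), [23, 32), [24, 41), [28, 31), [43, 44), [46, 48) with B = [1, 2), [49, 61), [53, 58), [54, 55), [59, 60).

Merge the first list: [20, 51).
Merge the second list: [1, 2), [49, 61).
[20, 51) meets the second set on [49, 51).

[49, 51)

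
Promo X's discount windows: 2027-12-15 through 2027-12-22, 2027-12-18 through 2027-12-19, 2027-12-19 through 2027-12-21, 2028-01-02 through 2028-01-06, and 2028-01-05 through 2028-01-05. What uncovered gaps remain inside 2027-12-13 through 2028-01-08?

2027-12-13 through 2027-12-14, 2027-12-23 through 2028-01-01, 2028-01-07 through 2028-01-08

Covered (merged): 2027-12-15 through 2027-12-22, 2028-01-02 through 2028-01-06.
Uncovered inside 2027-12-13 through 2028-01-08: 2027-12-13 through 2027-12-14, 2027-12-23 through 2028-01-01, 2028-01-07 through 2028-01-08.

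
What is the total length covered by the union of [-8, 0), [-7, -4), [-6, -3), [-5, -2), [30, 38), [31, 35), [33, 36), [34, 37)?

Merged: [-8, 0), [30, 38).
Lengths: 8 + 8 = 16.

16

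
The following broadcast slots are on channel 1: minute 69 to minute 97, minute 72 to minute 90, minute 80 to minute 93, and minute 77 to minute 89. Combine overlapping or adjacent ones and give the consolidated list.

Sort by start: minute 69 to minute 97, minute 72 to minute 90, minute 77 to minute 89, minute 80 to minute 93.
minute 72 to minute 90 overlaps/touches minute 69 to minute 97 → extend to minute 69 to minute 97.
minute 77 to minute 89 overlaps/touches minute 69 to minute 97 → extend to minute 69 to minute 97.
minute 80 to minute 93 overlaps/touches minute 69 to minute 97 → extend to minute 69 to minute 97.

minute 69 to minute 97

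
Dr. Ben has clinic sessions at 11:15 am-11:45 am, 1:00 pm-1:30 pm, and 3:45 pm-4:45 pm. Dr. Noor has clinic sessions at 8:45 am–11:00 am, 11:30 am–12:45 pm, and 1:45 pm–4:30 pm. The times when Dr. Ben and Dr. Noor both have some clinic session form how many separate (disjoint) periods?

2

A ∩ B = 11:30 am–11:45 am, 3:45 pm–4:30 pm.
That is 2 disjoint pieces.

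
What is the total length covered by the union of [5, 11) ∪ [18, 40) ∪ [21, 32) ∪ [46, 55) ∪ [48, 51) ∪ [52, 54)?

Merged: [5, 11), [18, 40), [46, 55).
Lengths: 6 + 22 + 9 = 37.

37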